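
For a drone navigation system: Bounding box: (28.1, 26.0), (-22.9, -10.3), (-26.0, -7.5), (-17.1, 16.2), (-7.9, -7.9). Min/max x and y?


x range: [-26, 28.1]
y range: [-10.3, 26]
Bounding box: (-26,-10.3) to (28.1,26)

(-26,-10.3) to (28.1,26)


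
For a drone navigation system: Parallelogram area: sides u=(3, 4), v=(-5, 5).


|u x v| = |3*5 - 4*(-5)|
= |15 - (-20)| = 35

35


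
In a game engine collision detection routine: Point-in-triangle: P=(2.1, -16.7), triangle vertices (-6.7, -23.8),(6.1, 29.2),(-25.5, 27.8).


Cross products: AB x AP = -375.52, BC x BP = 1444.84, CA x CP = 587.56
All same sign? no

No, outside


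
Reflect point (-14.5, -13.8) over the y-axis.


Reflection over y-axis: (x,y) -> (-x,y)
(-14.5, -13.8) -> (14.5, -13.8)

(14.5, -13.8)


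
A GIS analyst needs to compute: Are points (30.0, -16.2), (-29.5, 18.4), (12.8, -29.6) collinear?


Cross product: ((-29.5)-30)*((-29.6)-(-16.2)) - (18.4-(-16.2))*(12.8-30)
= 1392.42

No, not collinear


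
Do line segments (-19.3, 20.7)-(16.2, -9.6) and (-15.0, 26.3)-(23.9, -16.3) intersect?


Cross products: d1=-401.02, d2=-67.39, d3=329.09, d4=-4.54
d1*d2 < 0 and d3*d4 < 0? no

No, they don't intersect


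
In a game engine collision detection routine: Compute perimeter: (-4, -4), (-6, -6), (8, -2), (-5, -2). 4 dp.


Sides: (-4, -4)->(-6, -6): sqrt(8) = 2.828427, (-6, -6)->(8, -2): sqrt(212) = 14.56022, (8, -2)->(-5, -2): sqrt(169) = 13, (-5, -2)->(-4, -4): sqrt(5) = 2.236068
Sum = 32.624715
Perimeter = 32.6247

32.6247


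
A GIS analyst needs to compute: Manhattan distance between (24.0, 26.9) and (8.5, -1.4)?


|24-8.5| + |26.9-(-1.4)| = 15.5 + 28.3 = 43.8

43.8


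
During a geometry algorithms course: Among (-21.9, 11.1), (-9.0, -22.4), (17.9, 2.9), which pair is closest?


d(P0,P1) = 35.8979, d(P0,P2) = 40.6359, d(P1,P2) = 36.9283
Closest: P0 and P1

Closest pair: (-21.9, 11.1) and (-9.0, -22.4), distance = 35.8979


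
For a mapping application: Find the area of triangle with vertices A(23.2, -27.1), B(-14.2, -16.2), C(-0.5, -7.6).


Area = |x_A(y_B-y_C) + x_B(y_C-y_A) + x_C(y_A-y_B)|/2
= |(-199.52) + (-276.9) + 5.45|/2
= 470.97/2 = 235.485

235.485


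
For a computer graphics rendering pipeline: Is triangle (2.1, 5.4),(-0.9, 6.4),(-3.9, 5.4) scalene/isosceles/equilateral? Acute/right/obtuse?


Side lengths squared: AB^2=10, BC^2=10, CA^2=36
Sorted: [10, 10, 36]
By sides: Isosceles, By angles: Obtuse

Isosceles, Obtuse


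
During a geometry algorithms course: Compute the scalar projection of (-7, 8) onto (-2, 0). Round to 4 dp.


u.v = 14, |v| = sqrt(4) = 2
Scalar projection = u.v / |v| = 14 / sqrt(4) = 7

7


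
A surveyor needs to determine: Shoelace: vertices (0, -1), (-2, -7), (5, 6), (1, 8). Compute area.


Shoelace sum: (0*(-7) - (-2)*(-1)) + ((-2)*6 - 5*(-7)) + (5*8 - 1*6) + (1*(-1) - 0*8)
= 54
Area = |54|/2 = 27

27


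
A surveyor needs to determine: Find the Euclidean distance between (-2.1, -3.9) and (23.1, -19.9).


dx=25.2, dy=-16
d^2 = 25.2^2 + (-16)^2 = 891.04
d = sqrt(891.04) = 29.8503

29.8503


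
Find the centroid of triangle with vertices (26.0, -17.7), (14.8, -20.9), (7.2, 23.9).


Centroid = ((x_A+x_B+x_C)/3, (y_A+y_B+y_C)/3)
= ((26+14.8+7.2)/3, ((-17.7)+(-20.9)+23.9)/3)
= (16, -4.9)

(16, -4.9)


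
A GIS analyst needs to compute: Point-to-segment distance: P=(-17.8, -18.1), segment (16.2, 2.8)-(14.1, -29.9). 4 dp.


Project P onto AB: t = 0.703 (clamped to [0,1])
Closest point on segment: (14.7237, -20.1887)
Distance: 32.5907

32.5907


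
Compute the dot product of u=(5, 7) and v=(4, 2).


u . v = u_x*v_x + u_y*v_y = 5*4 + 7*2
= 20 + 14 = 34

34


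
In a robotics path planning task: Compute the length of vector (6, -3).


|u| = sqrt(6^2 + (-3)^2) = sqrt(45) = 6.7082

6.7082


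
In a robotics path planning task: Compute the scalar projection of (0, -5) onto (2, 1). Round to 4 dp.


u.v = -5, |v| = sqrt(5) = 2.2361
Scalar projection = u.v / |v| = -5 / sqrt(5) = -2.2361

-2.2361


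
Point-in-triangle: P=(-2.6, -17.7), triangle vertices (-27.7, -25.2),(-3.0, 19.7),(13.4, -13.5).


Cross products: AB x AP = -941.74, BC x BP = -600.08, CA x CP = -14.58
All same sign? yes

Yes, inside


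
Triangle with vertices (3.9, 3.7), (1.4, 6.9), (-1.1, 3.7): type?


Side lengths squared: AB^2=16.49, BC^2=16.49, CA^2=25
Sorted: [16.49, 16.49, 25]
By sides: Isosceles, By angles: Acute

Isosceles, Acute


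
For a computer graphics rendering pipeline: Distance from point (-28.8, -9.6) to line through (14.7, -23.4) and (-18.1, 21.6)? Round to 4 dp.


|cross product| = 1504.86
|line direction| = sqrt(3100.84) = 55.6852
Distance = 1504.86/sqrt(3100.84) = 27.0244

27.0244


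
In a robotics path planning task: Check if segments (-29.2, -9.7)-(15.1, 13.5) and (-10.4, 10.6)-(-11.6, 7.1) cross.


Cross products: d1=-41.44, d2=85.77, d3=463.13, d4=335.92
d1*d2 < 0 and d3*d4 < 0? no

No, they don't intersect


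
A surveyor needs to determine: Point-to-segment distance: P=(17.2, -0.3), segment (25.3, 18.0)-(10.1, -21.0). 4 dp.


Project P onto AB: t = 0.4776 (clamped to [0,1])
Closest point on segment: (18.0401, -0.6274)
Distance: 0.9016

0.9016


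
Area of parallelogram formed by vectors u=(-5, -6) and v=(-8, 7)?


|u x v| = |(-5)*7 - (-6)*(-8)|
= |(-35) - 48| = 83

83


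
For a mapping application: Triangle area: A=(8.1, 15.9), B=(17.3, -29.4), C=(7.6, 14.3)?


Area = |x_A(y_B-y_C) + x_B(y_C-y_A) + x_C(y_A-y_B)|/2
= |(-353.97) + (-27.68) + 344.28|/2
= 37.37/2 = 18.685

18.685


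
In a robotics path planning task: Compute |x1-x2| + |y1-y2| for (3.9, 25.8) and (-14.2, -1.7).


|3.9-(-14.2)| + |25.8-(-1.7)| = 18.1 + 27.5 = 45.6

45.6


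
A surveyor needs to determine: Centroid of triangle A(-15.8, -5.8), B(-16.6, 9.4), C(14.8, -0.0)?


Centroid = ((x_A+x_B+x_C)/3, (y_A+y_B+y_C)/3)
= (((-15.8)+(-16.6)+14.8)/3, ((-5.8)+9.4+0)/3)
= (-5.8667, 1.2)

(-5.8667, 1.2)


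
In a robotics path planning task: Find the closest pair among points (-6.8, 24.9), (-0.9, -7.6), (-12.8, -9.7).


d(P0,P1) = 33.0312, d(P0,P2) = 35.1164, d(P1,P2) = 12.0839
Closest: P1 and P2

Closest pair: (-0.9, -7.6) and (-12.8, -9.7), distance = 12.0839


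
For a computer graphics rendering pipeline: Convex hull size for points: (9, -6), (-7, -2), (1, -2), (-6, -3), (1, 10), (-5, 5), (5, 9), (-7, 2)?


Convex hull vertices (CCW): (-7, -2), (-6, -3), (9, -6), (5, 9), (1, 10), (-5, 5), (-7, 2)
Count = 7

7


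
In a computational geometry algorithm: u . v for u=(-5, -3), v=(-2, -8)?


u . v = u_x*v_x + u_y*v_y = (-5)*(-2) + (-3)*(-8)
= 10 + 24 = 34

34


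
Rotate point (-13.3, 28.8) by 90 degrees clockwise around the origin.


90° CW: (x,y) -> (y, -x)
(-13.3,28.8) -> (28.8, 13.3)

(28.8, 13.3)


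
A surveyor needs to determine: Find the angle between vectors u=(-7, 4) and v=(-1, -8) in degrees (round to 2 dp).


u.v = -25, |u| = sqrt(65) = 8.0623, |v| = sqrt(65) = 8.0623
cos(theta) = u.v/(|u||v|) = -25/sqrt(4225) = -0.384615
theta = acos(-0.384615) = 112.62 degrees

112.62 degrees


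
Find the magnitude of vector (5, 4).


|u| = sqrt(5^2 + 4^2) = sqrt(41) = 6.4031

6.4031


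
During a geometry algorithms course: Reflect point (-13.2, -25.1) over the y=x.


Reflection over y=x: (x,y) -> (y,x)
(-13.2, -25.1) -> (-25.1, -13.2)

(-25.1, -13.2)


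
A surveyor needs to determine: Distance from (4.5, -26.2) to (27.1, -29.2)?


dx=22.6, dy=-3
d^2 = 22.6^2 + (-3)^2 = 519.76
d = sqrt(519.76) = 22.7982

22.7982


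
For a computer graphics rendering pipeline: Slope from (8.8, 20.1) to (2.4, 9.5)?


slope = (y2-y1)/(x2-x1) = (9.5-20.1)/(2.4-8.8) = (-10.6)/(-6.4) = 1.6562

1.6562


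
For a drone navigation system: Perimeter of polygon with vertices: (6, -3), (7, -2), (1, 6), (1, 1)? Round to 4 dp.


Sides: (6, -3)->(7, -2): sqrt(2) = 1.414214, (7, -2)->(1, 6): sqrt(100) = 10, (1, 6)->(1, 1): sqrt(25) = 5, (1, 1)->(6, -3): sqrt(41) = 6.403124
Sum = 22.817338
Perimeter = 22.8173

22.8173


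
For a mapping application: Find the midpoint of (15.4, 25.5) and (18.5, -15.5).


M = ((15.4+18.5)/2, (25.5+(-15.5))/2)
= (16.95, 5)

(16.95, 5)


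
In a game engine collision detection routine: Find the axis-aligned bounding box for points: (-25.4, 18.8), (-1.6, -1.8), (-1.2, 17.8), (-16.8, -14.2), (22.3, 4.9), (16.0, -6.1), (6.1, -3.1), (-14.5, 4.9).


x range: [-25.4, 22.3]
y range: [-14.2, 18.8]
Bounding box: (-25.4,-14.2) to (22.3,18.8)

(-25.4,-14.2) to (22.3,18.8)


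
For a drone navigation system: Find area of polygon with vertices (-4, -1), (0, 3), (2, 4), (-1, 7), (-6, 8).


Shoelace sum: ((-4)*3 - 0*(-1)) + (0*4 - 2*3) + (2*7 - (-1)*4) + ((-1)*8 - (-6)*7) + ((-6)*(-1) - (-4)*8)
= 72
Area = |72|/2 = 36

36


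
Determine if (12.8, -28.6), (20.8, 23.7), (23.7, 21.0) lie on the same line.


Cross product: (20.8-12.8)*(21-(-28.6)) - (23.7-(-28.6))*(23.7-12.8)
= -173.27

No, not collinear


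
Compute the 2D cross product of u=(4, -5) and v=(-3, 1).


u x v = u_x*v_y - u_y*v_x = 4*1 - (-5)*(-3)
= 4 - 15 = -11

-11


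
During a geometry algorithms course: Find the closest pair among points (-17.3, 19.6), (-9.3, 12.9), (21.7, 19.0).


d(P0,P1) = 10.435, d(P0,P2) = 39.0046, d(P1,P2) = 31.5945
Closest: P0 and P1

Closest pair: (-17.3, 19.6) and (-9.3, 12.9), distance = 10.435


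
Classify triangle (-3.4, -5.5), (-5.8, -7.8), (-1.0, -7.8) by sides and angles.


Side lengths squared: AB^2=11.05, BC^2=23.04, CA^2=11.05
Sorted: [11.05, 11.05, 23.04]
By sides: Isosceles, By angles: Obtuse

Isosceles, Obtuse


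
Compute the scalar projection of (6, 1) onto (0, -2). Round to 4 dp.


u.v = -2, |v| = sqrt(4) = 2
Scalar projection = u.v / |v| = -2 / sqrt(4) = -1

-1


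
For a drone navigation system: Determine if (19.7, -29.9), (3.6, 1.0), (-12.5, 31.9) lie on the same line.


Cross product: (3.6-19.7)*(31.9-(-29.9)) - (1-(-29.9))*((-12.5)-19.7)
= 0

Yes, collinear


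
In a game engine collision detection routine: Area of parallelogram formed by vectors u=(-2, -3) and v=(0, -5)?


|u x v| = |(-2)*(-5) - (-3)*0|
= |10 - 0| = 10

10


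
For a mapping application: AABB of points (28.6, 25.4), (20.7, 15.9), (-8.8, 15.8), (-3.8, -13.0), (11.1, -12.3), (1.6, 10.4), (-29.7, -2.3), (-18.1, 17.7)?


x range: [-29.7, 28.6]
y range: [-13, 25.4]
Bounding box: (-29.7,-13) to (28.6,25.4)

(-29.7,-13) to (28.6,25.4)


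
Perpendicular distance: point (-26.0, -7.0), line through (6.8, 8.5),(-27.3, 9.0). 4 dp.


|cross product| = 544.95
|line direction| = sqrt(1163.06) = 34.1037
Distance = 544.95/sqrt(1163.06) = 15.9792

15.9792


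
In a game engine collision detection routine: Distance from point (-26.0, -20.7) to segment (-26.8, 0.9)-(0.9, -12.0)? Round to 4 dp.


Project P onto AB: t = 0.3222 (clamped to [0,1])
Closest point on segment: (-17.8762, -3.2559)
Distance: 19.243

19.243


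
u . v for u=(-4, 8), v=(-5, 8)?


u . v = u_x*v_x + u_y*v_y = (-4)*(-5) + 8*8
= 20 + 64 = 84

84


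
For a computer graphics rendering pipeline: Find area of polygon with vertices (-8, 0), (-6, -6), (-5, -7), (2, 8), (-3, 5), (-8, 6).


Shoelace sum: ((-8)*(-6) - (-6)*0) + ((-6)*(-7) - (-5)*(-6)) + ((-5)*8 - 2*(-7)) + (2*5 - (-3)*8) + ((-3)*6 - (-8)*5) + ((-8)*0 - (-8)*6)
= 138
Area = |138|/2 = 69

69


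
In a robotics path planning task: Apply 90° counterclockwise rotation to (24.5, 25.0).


90° CCW: (x,y) -> (-y, x)
(24.5,25) -> (-25, 24.5)

(-25, 24.5)


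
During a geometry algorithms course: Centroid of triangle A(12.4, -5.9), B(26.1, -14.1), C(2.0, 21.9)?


Centroid = ((x_A+x_B+x_C)/3, (y_A+y_B+y_C)/3)
= ((12.4+26.1+2)/3, ((-5.9)+(-14.1)+21.9)/3)
= (13.5, 0.6333)

(13.5, 0.6333)


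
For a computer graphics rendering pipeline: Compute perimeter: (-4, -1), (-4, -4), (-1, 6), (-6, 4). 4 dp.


Sides: (-4, -1)->(-4, -4): sqrt(9) = 3, (-4, -4)->(-1, 6): sqrt(109) = 10.440307, (-1, 6)->(-6, 4): sqrt(29) = 5.385165, (-6, 4)->(-4, -1): sqrt(29) = 5.385165
Sum = 24.210637
Perimeter = 24.2106

24.2106


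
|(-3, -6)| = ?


|u| = sqrt((-3)^2 + (-6)^2) = sqrt(45) = 6.7082

6.7082


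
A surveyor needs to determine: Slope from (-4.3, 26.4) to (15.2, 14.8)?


slope = (y2-y1)/(x2-x1) = (14.8-26.4)/(15.2-(-4.3)) = (-11.6)/19.5 = -0.5949

-0.5949


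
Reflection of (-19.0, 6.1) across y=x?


Reflection over y=x: (x,y) -> (y,x)
(-19, 6.1) -> (6.1, -19)

(6.1, -19)


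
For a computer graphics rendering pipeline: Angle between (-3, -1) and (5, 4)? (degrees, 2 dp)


u.v = -19, |u| = sqrt(10) = 3.1623, |v| = sqrt(41) = 6.4031
cos(theta) = u.v/(|u||v|) = -19/sqrt(410) = -0.938343
theta = acos(-0.938343) = 159.78 degrees

159.78 degrees


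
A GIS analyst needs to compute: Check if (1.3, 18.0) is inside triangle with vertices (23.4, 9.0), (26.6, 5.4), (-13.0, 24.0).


Cross products: AB x AP = -50.76, BC x BP = -28.38, CA x CP = -3.9
All same sign? yes

Yes, inside


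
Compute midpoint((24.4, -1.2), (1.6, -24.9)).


M = ((24.4+1.6)/2, ((-1.2)+(-24.9))/2)
= (13, -13.05)

(13, -13.05)


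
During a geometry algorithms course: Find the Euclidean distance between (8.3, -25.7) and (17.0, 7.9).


dx=8.7, dy=33.6
d^2 = 8.7^2 + 33.6^2 = 1204.65
d = sqrt(1204.65) = 34.7081

34.7081


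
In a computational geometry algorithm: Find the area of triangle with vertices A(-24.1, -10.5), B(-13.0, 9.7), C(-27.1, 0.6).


Area = |x_A(y_B-y_C) + x_B(y_C-y_A) + x_C(y_A-y_B)|/2
= |(-219.31) + (-144.3) + 547.42|/2
= 183.81/2 = 91.905

91.905


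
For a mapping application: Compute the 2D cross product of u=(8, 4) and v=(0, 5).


u x v = u_x*v_y - u_y*v_x = 8*5 - 4*0
= 40 - 0 = 40

40


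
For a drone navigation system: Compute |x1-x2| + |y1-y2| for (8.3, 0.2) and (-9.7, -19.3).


|8.3-(-9.7)| + |0.2-(-19.3)| = 18 + 19.5 = 37.5

37.5


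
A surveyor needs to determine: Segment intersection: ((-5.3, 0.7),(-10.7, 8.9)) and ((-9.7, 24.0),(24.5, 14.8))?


Cross products: d1=-756.38, d2=-525.62, d3=-89.74, d4=-320.5
d1*d2 < 0 and d3*d4 < 0? no

No, they don't intersect


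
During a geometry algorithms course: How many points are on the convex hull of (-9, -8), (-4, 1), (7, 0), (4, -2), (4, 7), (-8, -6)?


Convex hull vertices (CCW): (-9, -8), (4, -2), (7, 0), (4, 7), (-4, 1), (-8, -6)
Count = 6

6


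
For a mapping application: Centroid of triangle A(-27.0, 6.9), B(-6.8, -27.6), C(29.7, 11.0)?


Centroid = ((x_A+x_B+x_C)/3, (y_A+y_B+y_C)/3)
= (((-27)+(-6.8)+29.7)/3, (6.9+(-27.6)+11)/3)
= (-1.3667, -3.2333)

(-1.3667, -3.2333)


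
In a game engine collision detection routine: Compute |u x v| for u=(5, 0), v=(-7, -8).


|u x v| = |5*(-8) - 0*(-7)|
= |(-40) - 0| = 40

40


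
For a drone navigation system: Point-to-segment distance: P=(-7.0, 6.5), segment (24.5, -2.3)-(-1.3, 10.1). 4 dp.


Project P onto AB: t = 1 (clamped to [0,1])
Closest point on segment: (-1.3, 10.1)
Distance: 6.7417

6.7417


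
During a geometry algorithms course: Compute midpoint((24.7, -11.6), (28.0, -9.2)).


M = ((24.7+28)/2, ((-11.6)+(-9.2))/2)
= (26.35, -10.4)

(26.35, -10.4)


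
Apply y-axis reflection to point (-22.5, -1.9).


Reflection over y-axis: (x,y) -> (-x,y)
(-22.5, -1.9) -> (22.5, -1.9)

(22.5, -1.9)


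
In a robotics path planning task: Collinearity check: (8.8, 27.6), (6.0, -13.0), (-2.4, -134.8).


Cross product: (6-8.8)*((-134.8)-27.6) - ((-13)-27.6)*((-2.4)-8.8)
= 0

Yes, collinear


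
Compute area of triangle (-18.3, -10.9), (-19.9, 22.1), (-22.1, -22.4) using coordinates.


Area = |x_A(y_B-y_C) + x_B(y_C-y_A) + x_C(y_A-y_B)|/2
= |(-814.35) + 228.85 + 729.3|/2
= 143.8/2 = 71.9

71.9


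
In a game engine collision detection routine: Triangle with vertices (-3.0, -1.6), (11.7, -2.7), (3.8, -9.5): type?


Side lengths squared: AB^2=217.3, BC^2=108.65, CA^2=108.65
Sorted: [108.65, 108.65, 217.3]
By sides: Isosceles, By angles: Right

Isosceles, Right


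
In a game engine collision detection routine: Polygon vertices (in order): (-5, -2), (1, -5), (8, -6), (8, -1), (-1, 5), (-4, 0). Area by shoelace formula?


Shoelace sum: ((-5)*(-5) - 1*(-2)) + (1*(-6) - 8*(-5)) + (8*(-1) - 8*(-6)) + (8*5 - (-1)*(-1)) + ((-1)*0 - (-4)*5) + ((-4)*(-2) - (-5)*0)
= 168
Area = |168|/2 = 84

84


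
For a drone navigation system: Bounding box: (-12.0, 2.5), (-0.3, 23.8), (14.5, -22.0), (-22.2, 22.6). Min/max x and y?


x range: [-22.2, 14.5]
y range: [-22, 23.8]
Bounding box: (-22.2,-22) to (14.5,23.8)

(-22.2,-22) to (14.5,23.8)


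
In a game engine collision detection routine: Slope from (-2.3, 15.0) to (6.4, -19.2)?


slope = (y2-y1)/(x2-x1) = ((-19.2)-15)/(6.4-(-2.3)) = (-34.2)/8.7 = -3.931

-3.931


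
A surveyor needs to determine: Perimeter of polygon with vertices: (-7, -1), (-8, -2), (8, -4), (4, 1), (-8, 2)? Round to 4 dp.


Sides: (-7, -1)->(-8, -2): sqrt(2) = 1.414214, (-8, -2)->(8, -4): sqrt(260) = 16.124515, (8, -4)->(4, 1): sqrt(41) = 6.403124, (4, 1)->(-8, 2): sqrt(145) = 12.041595, (-8, 2)->(-7, -1): sqrt(10) = 3.162278
Sum = 39.145726
Perimeter = 39.1457

39.1457


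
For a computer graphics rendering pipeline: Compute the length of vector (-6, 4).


|u| = sqrt((-6)^2 + 4^2) = sqrt(52) = 7.2111

7.2111


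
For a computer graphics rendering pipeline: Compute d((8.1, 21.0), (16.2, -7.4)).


dx=8.1, dy=-28.4
d^2 = 8.1^2 + (-28.4)^2 = 872.17
d = sqrt(872.17) = 29.5325

29.5325


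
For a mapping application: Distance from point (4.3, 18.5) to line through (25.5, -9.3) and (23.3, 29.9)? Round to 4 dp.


|cross product| = 769.88
|line direction| = sqrt(1541.48) = 39.2617
Distance = 769.88/sqrt(1541.48) = 19.6089

19.6089


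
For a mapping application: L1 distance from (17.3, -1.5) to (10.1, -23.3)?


|17.3-10.1| + |(-1.5)-(-23.3)| = 7.2 + 21.8 = 29

29


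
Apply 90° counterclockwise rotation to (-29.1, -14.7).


90° CCW: (x,y) -> (-y, x)
(-29.1,-14.7) -> (14.7, -29.1)

(14.7, -29.1)


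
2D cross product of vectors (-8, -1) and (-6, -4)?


u x v = u_x*v_y - u_y*v_x = (-8)*(-4) - (-1)*(-6)
= 32 - 6 = 26

26


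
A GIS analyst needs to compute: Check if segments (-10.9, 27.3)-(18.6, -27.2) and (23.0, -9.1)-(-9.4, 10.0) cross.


Cross products: d1=-531.87, d2=670.48, d3=773.75, d4=-428.6
d1*d2 < 0 and d3*d4 < 0? yes

Yes, they intersect


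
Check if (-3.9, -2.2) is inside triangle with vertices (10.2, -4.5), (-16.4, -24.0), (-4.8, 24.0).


Cross products: AB x AP = -336.13, BC x BP = -347.12, CA x CP = -367.35
All same sign? yes

Yes, inside


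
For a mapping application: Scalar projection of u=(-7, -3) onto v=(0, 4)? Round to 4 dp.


u.v = -12, |v| = sqrt(16) = 4
Scalar projection = u.v / |v| = -12 / sqrt(16) = -3

-3


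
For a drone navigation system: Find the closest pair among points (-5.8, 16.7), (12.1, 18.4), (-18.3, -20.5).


d(P0,P1) = 17.9805, d(P0,P2) = 39.244, d(P1,P2) = 49.3697
Closest: P0 and P1

Closest pair: (-5.8, 16.7) and (12.1, 18.4), distance = 17.9805


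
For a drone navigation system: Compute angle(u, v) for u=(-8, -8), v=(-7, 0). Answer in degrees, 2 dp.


u.v = 56, |u| = sqrt(128) = 11.3137, |v| = sqrt(49) = 7
cos(theta) = u.v/(|u||v|) = 56/sqrt(6272) = 0.707107
theta = acos(0.707107) = 45 degrees

45 degrees


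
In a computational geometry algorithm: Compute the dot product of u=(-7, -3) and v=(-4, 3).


u . v = u_x*v_x + u_y*v_y = (-7)*(-4) + (-3)*3
= 28 + (-9) = 19

19


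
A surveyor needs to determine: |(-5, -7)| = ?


|u| = sqrt((-5)^2 + (-7)^2) = sqrt(74) = 8.6023

8.6023


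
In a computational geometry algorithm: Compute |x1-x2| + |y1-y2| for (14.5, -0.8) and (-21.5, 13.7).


|14.5-(-21.5)| + |(-0.8)-13.7| = 36 + 14.5 = 50.5

50.5


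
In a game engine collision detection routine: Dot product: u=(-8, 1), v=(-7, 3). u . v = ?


u . v = u_x*v_x + u_y*v_y = (-8)*(-7) + 1*3
= 56 + 3 = 59

59


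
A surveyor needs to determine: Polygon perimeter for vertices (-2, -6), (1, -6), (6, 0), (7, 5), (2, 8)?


Sides: (-2, -6)->(1, -6): sqrt(9) = 3, (1, -6)->(6, 0): sqrt(61) = 7.81025, (6, 0)->(7, 5): sqrt(26) = 5.09902, (7, 5)->(2, 8): sqrt(34) = 5.830952, (2, 8)->(-2, -6): sqrt(212) = 14.56022
Sum = 36.300442
Perimeter = 36.3004

36.3004


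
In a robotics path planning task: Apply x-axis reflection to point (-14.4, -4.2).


Reflection over x-axis: (x,y) -> (x,-y)
(-14.4, -4.2) -> (-14.4, 4.2)

(-14.4, 4.2)


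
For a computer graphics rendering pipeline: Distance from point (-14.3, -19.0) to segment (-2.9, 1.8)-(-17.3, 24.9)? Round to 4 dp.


Project P onto AB: t = 0 (clamped to [0,1])
Closest point on segment: (-2.9, 1.8)
Distance: 23.7192

23.7192


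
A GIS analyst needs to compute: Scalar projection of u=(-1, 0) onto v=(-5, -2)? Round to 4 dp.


u.v = 5, |v| = sqrt(29) = 5.3852
Scalar projection = u.v / |v| = 5 / sqrt(29) = 0.9285

0.9285


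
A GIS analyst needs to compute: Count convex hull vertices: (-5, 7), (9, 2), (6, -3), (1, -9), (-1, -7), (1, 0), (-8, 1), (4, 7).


Convex hull vertices (CCW): (-8, 1), (-1, -7), (1, -9), (6, -3), (9, 2), (4, 7), (-5, 7)
Count = 7

7


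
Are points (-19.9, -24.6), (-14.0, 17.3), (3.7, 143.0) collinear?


Cross product: ((-14)-(-19.9))*(143-(-24.6)) - (17.3-(-24.6))*(3.7-(-19.9))
= 0

Yes, collinear


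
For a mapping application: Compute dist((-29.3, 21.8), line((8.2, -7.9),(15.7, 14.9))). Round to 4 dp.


|cross product| = 1077.75
|line direction| = sqrt(576.09) = 24.0019
Distance = 1077.75/sqrt(576.09) = 44.9027

44.9027


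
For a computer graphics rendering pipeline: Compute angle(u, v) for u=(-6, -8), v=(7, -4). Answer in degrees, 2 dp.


u.v = -10, |u| = sqrt(100) = 10, |v| = sqrt(65) = 8.0623
cos(theta) = u.v/(|u||v|) = -10/sqrt(6500) = -0.124035
theta = acos(-0.124035) = 97.13 degrees

97.13 degrees


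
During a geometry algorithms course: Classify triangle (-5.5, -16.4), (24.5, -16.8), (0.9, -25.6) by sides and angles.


Side lengths squared: AB^2=900.16, BC^2=634.4, CA^2=125.6
Sorted: [125.6, 634.4, 900.16]
By sides: Scalene, By angles: Obtuse

Scalene, Obtuse


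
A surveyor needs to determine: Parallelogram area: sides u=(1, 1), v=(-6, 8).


|u x v| = |1*8 - 1*(-6)|
= |8 - (-6)| = 14

14


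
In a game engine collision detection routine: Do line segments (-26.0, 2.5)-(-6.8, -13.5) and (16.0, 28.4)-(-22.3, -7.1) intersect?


Cross products: d1=-499.03, d2=795.37, d3=1169.28, d4=-125.12
d1*d2 < 0 and d3*d4 < 0? yes

Yes, they intersect


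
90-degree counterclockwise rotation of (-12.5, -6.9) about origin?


90° CCW: (x,y) -> (-y, x)
(-12.5,-6.9) -> (6.9, -12.5)

(6.9, -12.5)


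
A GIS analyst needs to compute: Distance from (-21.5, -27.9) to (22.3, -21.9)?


dx=43.8, dy=6
d^2 = 43.8^2 + 6^2 = 1954.44
d = sqrt(1954.44) = 44.209

44.209


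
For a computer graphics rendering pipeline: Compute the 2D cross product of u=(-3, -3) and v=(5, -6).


u x v = u_x*v_y - u_y*v_x = (-3)*(-6) - (-3)*5
= 18 - (-15) = 33

33


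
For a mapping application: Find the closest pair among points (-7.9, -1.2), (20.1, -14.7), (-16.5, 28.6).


d(P0,P1) = 31.0846, d(P0,P2) = 31.0161, d(P1,P2) = 56.6961
Closest: P0 and P2

Closest pair: (-7.9, -1.2) and (-16.5, 28.6), distance = 31.0161


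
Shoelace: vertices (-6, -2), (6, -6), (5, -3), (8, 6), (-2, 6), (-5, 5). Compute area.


Shoelace sum: ((-6)*(-6) - 6*(-2)) + (6*(-3) - 5*(-6)) + (5*6 - 8*(-3)) + (8*6 - (-2)*6) + ((-2)*5 - (-5)*6) + ((-5)*(-2) - (-6)*5)
= 234
Area = |234|/2 = 117

117


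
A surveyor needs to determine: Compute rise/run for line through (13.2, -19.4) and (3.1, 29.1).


slope = (y2-y1)/(x2-x1) = (29.1-(-19.4))/(3.1-13.2) = 48.5/(-10.1) = -4.802

-4.802


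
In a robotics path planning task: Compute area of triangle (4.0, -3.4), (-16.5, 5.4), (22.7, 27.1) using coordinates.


Area = |x_A(y_B-y_C) + x_B(y_C-y_A) + x_C(y_A-y_B)|/2
= |(-86.8) + (-503.25) + (-199.76)|/2
= 789.81/2 = 394.905

394.905


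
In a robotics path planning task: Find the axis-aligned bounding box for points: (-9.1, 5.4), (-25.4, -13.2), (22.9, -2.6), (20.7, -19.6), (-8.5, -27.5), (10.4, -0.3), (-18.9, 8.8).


x range: [-25.4, 22.9]
y range: [-27.5, 8.8]
Bounding box: (-25.4,-27.5) to (22.9,8.8)

(-25.4,-27.5) to (22.9,8.8)


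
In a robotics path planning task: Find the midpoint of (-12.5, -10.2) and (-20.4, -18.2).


M = (((-12.5)+(-20.4))/2, ((-10.2)+(-18.2))/2)
= (-16.45, -14.2)

(-16.45, -14.2)


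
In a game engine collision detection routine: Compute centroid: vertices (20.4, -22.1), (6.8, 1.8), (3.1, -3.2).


Centroid = ((x_A+x_B+x_C)/3, (y_A+y_B+y_C)/3)
= ((20.4+6.8+3.1)/3, ((-22.1)+1.8+(-3.2))/3)
= (10.1, -7.8333)

(10.1, -7.8333)


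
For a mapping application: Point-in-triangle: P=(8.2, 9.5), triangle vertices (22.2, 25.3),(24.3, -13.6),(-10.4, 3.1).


Cross products: AB x AP = -577.78, BC x BP = -532.7, CA x CP = -204.28
All same sign? yes

Yes, inside


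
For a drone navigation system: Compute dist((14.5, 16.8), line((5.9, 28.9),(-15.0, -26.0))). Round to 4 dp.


|cross product| = 725.03
|line direction| = sqrt(3450.82) = 58.7437
Distance = 725.03/sqrt(3450.82) = 12.3423

12.3423


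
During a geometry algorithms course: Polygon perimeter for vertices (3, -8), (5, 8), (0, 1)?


Sides: (3, -8)->(5, 8): sqrt(260) = 16.124515, (5, 8)->(0, 1): sqrt(74) = 8.602325, (0, 1)->(3, -8): sqrt(90) = 9.486833
Sum = 34.213673
Perimeter = 34.2137

34.2137


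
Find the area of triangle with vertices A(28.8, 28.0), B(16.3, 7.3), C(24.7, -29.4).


Area = |x_A(y_B-y_C) + x_B(y_C-y_A) + x_C(y_A-y_B)|/2
= |1056.96 + (-935.62) + 511.29|/2
= 632.63/2 = 316.315

316.315


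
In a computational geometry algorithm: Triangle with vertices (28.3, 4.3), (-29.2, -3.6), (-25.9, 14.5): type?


Side lengths squared: AB^2=3368.66, BC^2=338.5, CA^2=3041.68
Sorted: [338.5, 3041.68, 3368.66]
By sides: Scalene, By angles: Acute

Scalene, Acute


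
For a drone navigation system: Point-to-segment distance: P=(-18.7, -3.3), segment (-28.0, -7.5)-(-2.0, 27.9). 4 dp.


Project P onto AB: t = 0.2024 (clamped to [0,1])
Closest point on segment: (-22.7374, -0.3347)
Distance: 5.0093

5.0093


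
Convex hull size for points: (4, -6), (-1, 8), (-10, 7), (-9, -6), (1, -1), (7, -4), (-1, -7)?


Convex hull vertices (CCW): (-10, 7), (-9, -6), (-1, -7), (4, -6), (7, -4), (-1, 8)
Count = 6

6


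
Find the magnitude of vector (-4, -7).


|u| = sqrt((-4)^2 + (-7)^2) = sqrt(65) = 8.0623

8.0623


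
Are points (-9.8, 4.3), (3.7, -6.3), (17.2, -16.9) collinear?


Cross product: (3.7-(-9.8))*((-16.9)-4.3) - ((-6.3)-4.3)*(17.2-(-9.8))
= 0

Yes, collinear


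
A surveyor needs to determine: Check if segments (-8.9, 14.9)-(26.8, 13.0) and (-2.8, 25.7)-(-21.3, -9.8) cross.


Cross products: d1=-16.75, d2=1285.75, d3=397.15, d4=-905.35
d1*d2 < 0 and d3*d4 < 0? yes

Yes, they intersect


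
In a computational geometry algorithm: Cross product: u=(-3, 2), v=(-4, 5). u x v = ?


u x v = u_x*v_y - u_y*v_x = (-3)*5 - 2*(-4)
= (-15) - (-8) = -7

-7


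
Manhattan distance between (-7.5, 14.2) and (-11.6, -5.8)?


|(-7.5)-(-11.6)| + |14.2-(-5.8)| = 4.1 + 20 = 24.1

24.1


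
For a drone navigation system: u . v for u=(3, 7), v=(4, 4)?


u . v = u_x*v_x + u_y*v_y = 3*4 + 7*4
= 12 + 28 = 40

40


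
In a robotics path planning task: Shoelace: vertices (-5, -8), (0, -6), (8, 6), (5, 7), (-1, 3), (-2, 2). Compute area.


Shoelace sum: ((-5)*(-6) - 0*(-8)) + (0*6 - 8*(-6)) + (8*7 - 5*6) + (5*3 - (-1)*7) + ((-1)*2 - (-2)*3) + ((-2)*(-8) - (-5)*2)
= 156
Area = |156|/2 = 78

78


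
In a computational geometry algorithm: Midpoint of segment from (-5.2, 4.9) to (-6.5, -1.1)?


M = (((-5.2)+(-6.5))/2, (4.9+(-1.1))/2)
= (-5.85, 1.9)

(-5.85, 1.9)


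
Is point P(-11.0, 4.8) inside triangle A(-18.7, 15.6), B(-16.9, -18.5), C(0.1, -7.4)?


Cross products: AB x AP = 243.13, BC x BP = 330.61, CA x CP = 25.94
All same sign? yes

Yes, inside


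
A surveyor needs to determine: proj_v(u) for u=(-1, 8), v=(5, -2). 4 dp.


u.v = -21, |v| = sqrt(29) = 5.3852
Scalar projection = u.v / |v| = -21 / sqrt(29) = -3.8996

-3.8996


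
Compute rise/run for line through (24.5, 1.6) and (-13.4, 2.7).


slope = (y2-y1)/(x2-x1) = (2.7-1.6)/((-13.4)-24.5) = 1.1/(-37.9) = -0.029

-0.029


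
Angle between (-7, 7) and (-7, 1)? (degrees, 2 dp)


u.v = 56, |u| = sqrt(98) = 9.8995, |v| = sqrt(50) = 7.0711
cos(theta) = u.v/(|u||v|) = 56/sqrt(4900) = 0.8
theta = acos(0.8) = 36.87 degrees

36.87 degrees


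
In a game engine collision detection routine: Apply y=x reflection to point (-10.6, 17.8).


Reflection over y=x: (x,y) -> (y,x)
(-10.6, 17.8) -> (17.8, -10.6)

(17.8, -10.6)


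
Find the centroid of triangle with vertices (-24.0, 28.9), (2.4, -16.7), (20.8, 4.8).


Centroid = ((x_A+x_B+x_C)/3, (y_A+y_B+y_C)/3)
= (((-24)+2.4+20.8)/3, (28.9+(-16.7)+4.8)/3)
= (-0.2667, 5.6667)

(-0.2667, 5.6667)


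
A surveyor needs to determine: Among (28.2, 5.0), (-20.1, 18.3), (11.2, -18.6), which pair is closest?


d(P0,P1) = 50.0977, d(P0,P2) = 29.0854, d(P1,P2) = 48.387
Closest: P0 and P2

Closest pair: (28.2, 5.0) and (11.2, -18.6), distance = 29.0854


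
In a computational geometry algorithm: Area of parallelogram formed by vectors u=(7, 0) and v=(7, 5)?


|u x v| = |7*5 - 0*7|
= |35 - 0| = 35

35


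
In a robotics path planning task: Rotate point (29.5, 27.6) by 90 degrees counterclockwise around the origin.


90° CCW: (x,y) -> (-y, x)
(29.5,27.6) -> (-27.6, 29.5)

(-27.6, 29.5)


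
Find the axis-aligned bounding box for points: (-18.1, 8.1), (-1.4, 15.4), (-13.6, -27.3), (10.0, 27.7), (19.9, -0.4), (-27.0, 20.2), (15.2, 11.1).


x range: [-27, 19.9]
y range: [-27.3, 27.7]
Bounding box: (-27,-27.3) to (19.9,27.7)

(-27,-27.3) to (19.9,27.7)


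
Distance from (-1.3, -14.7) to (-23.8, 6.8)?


dx=-22.5, dy=21.5
d^2 = (-22.5)^2 + 21.5^2 = 968.5
d = sqrt(968.5) = 31.1207

31.1207


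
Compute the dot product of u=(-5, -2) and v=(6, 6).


u . v = u_x*v_x + u_y*v_y = (-5)*6 + (-2)*6
= (-30) + (-12) = -42

-42


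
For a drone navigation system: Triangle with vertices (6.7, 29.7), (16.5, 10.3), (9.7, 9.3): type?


Side lengths squared: AB^2=472.4, BC^2=47.24, CA^2=425.16
Sorted: [47.24, 425.16, 472.4]
By sides: Scalene, By angles: Right

Scalene, Right


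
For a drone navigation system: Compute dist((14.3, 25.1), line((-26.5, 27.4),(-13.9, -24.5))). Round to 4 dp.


|cross product| = 2088.54
|line direction| = sqrt(2852.37) = 53.4076
Distance = 2088.54/sqrt(2852.37) = 39.1057

39.1057


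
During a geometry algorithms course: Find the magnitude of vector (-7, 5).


|u| = sqrt((-7)^2 + 5^2) = sqrt(74) = 8.6023

8.6023


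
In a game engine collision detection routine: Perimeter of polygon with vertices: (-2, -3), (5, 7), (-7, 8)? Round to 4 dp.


Sides: (-2, -3)->(5, 7): sqrt(149) = 12.206556, (5, 7)->(-7, 8): sqrt(145) = 12.041595, (-7, 8)->(-2, -3): sqrt(146) = 12.083046
Sum = 36.331197
Perimeter = 36.3312

36.3312


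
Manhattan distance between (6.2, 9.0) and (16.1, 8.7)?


|6.2-16.1| + |9-8.7| = 9.9 + 0.3 = 10.2

10.2


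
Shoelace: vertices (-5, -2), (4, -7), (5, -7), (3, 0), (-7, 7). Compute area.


Shoelace sum: ((-5)*(-7) - 4*(-2)) + (4*(-7) - 5*(-7)) + (5*0 - 3*(-7)) + (3*7 - (-7)*0) + ((-7)*(-2) - (-5)*7)
= 141
Area = |141|/2 = 70.5

70.5


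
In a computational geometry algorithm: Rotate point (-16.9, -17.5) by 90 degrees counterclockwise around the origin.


90° CCW: (x,y) -> (-y, x)
(-16.9,-17.5) -> (17.5, -16.9)

(17.5, -16.9)


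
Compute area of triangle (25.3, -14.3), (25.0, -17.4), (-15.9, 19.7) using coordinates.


Area = |x_A(y_B-y_C) + x_B(y_C-y_A) + x_C(y_A-y_B)|/2
= |(-938.63) + 850 + (-49.29)|/2
= 137.92/2 = 68.96

68.96


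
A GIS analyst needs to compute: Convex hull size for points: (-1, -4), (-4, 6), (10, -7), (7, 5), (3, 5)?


Convex hull vertices (CCW): (-4, 6), (-1, -4), (10, -7), (7, 5)
Count = 4

4


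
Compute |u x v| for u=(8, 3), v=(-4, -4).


|u x v| = |8*(-4) - 3*(-4)|
= |(-32) - (-12)| = 20

20


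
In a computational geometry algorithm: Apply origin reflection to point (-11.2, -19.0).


Reflection over origin: (x,y) -> (-x,-y)
(-11.2, -19) -> (11.2, 19)

(11.2, 19)


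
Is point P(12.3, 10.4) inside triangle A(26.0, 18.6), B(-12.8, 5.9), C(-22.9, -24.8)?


Cross products: AB x AP = 144.17, BC x BP = 725.12, CA x CP = 193.6
All same sign? yes

Yes, inside


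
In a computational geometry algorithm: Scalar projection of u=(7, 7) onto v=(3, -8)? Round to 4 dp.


u.v = -35, |v| = sqrt(73) = 8.544
Scalar projection = u.v / |v| = -35 / sqrt(73) = -4.0964

-4.0964


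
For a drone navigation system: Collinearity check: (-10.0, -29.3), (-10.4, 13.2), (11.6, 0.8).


Cross product: ((-10.4)-(-10))*(0.8-(-29.3)) - (13.2-(-29.3))*(11.6-(-10))
= -930.04

No, not collinear


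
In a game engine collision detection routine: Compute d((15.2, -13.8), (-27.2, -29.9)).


dx=-42.4, dy=-16.1
d^2 = (-42.4)^2 + (-16.1)^2 = 2056.97
d = sqrt(2056.97) = 45.3538

45.3538


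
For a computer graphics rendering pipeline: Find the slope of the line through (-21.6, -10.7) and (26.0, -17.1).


slope = (y2-y1)/(x2-x1) = ((-17.1)-(-10.7))/(26-(-21.6)) = (-6.4)/47.6 = -0.1345

-0.1345


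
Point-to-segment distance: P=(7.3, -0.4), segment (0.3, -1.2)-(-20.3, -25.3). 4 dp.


Project P onto AB: t = 0 (clamped to [0,1])
Closest point on segment: (0.3, -1.2)
Distance: 7.0456

7.0456


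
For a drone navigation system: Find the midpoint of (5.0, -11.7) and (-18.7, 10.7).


M = ((5+(-18.7))/2, ((-11.7)+10.7)/2)
= (-6.85, -0.5)

(-6.85, -0.5)


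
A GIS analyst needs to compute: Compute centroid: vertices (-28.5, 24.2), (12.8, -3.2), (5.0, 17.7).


Centroid = ((x_A+x_B+x_C)/3, (y_A+y_B+y_C)/3)
= (((-28.5)+12.8+5)/3, (24.2+(-3.2)+17.7)/3)
= (-3.5667, 12.9)

(-3.5667, 12.9)


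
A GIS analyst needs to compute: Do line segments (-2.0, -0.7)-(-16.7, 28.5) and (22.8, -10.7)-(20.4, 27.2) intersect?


Cross products: d1=915.92, d2=1402.97, d3=-577.16, d4=-1064.21
d1*d2 < 0 and d3*d4 < 0? no

No, they don't intersect


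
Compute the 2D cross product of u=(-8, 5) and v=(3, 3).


u x v = u_x*v_y - u_y*v_x = (-8)*3 - 5*3
= (-24) - 15 = -39

-39


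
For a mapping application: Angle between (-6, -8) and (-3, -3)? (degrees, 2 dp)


u.v = 42, |u| = sqrt(100) = 10, |v| = sqrt(18) = 4.2426
cos(theta) = u.v/(|u||v|) = 42/sqrt(1800) = 0.989949
theta = acos(0.989949) = 8.13 degrees

8.13 degrees


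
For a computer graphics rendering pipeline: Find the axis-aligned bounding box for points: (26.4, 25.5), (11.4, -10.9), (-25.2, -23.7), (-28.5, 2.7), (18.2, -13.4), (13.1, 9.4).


x range: [-28.5, 26.4]
y range: [-23.7, 25.5]
Bounding box: (-28.5,-23.7) to (26.4,25.5)

(-28.5,-23.7) to (26.4,25.5)


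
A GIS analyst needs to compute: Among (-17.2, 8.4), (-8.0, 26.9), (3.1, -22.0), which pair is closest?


d(P0,P1) = 20.6613, d(P0,P2) = 36.5548, d(P1,P2) = 50.144
Closest: P0 and P1

Closest pair: (-17.2, 8.4) and (-8.0, 26.9), distance = 20.6613


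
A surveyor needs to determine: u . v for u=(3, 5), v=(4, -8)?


u . v = u_x*v_x + u_y*v_y = 3*4 + 5*(-8)
= 12 + (-40) = -28

-28


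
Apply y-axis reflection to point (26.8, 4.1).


Reflection over y-axis: (x,y) -> (-x,y)
(26.8, 4.1) -> (-26.8, 4.1)

(-26.8, 4.1)


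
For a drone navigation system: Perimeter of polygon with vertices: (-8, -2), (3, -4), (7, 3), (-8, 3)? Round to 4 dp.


Sides: (-8, -2)->(3, -4): sqrt(125) = 11.18034, (3, -4)->(7, 3): sqrt(65) = 8.062258, (7, 3)->(-8, 3): sqrt(225) = 15, (-8, 3)->(-8, -2): sqrt(25) = 5
Sum = 39.242598
Perimeter = 39.2426

39.2426


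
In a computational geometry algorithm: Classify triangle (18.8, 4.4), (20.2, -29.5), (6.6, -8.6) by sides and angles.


Side lengths squared: AB^2=1151.17, BC^2=621.77, CA^2=317.84
Sorted: [317.84, 621.77, 1151.17]
By sides: Scalene, By angles: Obtuse

Scalene, Obtuse


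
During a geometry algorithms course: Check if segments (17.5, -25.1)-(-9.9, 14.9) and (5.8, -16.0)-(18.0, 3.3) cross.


Cross products: d1=-336.83, d2=679.99, d3=218.66, d4=-798.16
d1*d2 < 0 and d3*d4 < 0? yes

Yes, they intersect


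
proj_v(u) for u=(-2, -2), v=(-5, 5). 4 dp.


u.v = 0, |v| = sqrt(50) = 7.0711
Scalar projection = u.v / |v| = 0 / sqrt(50) = 0

0


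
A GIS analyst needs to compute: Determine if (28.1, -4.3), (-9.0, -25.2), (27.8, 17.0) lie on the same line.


Cross product: ((-9)-28.1)*(17-(-4.3)) - ((-25.2)-(-4.3))*(27.8-28.1)
= -796.5

No, not collinear


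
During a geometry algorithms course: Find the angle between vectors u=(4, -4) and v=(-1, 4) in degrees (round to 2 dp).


u.v = -20, |u| = sqrt(32) = 5.6569, |v| = sqrt(17) = 4.1231
cos(theta) = u.v/(|u||v|) = -20/sqrt(544) = -0.857493
theta = acos(-0.857493) = 149.04 degrees

149.04 degrees


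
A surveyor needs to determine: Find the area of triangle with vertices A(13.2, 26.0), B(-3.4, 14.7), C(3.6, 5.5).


Area = |x_A(y_B-y_C) + x_B(y_C-y_A) + x_C(y_A-y_B)|/2
= |121.44 + 69.7 + 40.68|/2
= 231.82/2 = 115.91

115.91


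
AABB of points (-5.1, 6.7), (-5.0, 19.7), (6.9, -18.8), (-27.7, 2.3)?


x range: [-27.7, 6.9]
y range: [-18.8, 19.7]
Bounding box: (-27.7,-18.8) to (6.9,19.7)

(-27.7,-18.8) to (6.9,19.7)


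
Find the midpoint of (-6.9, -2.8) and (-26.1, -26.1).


M = (((-6.9)+(-26.1))/2, ((-2.8)+(-26.1))/2)
= (-16.5, -14.45)

(-16.5, -14.45)


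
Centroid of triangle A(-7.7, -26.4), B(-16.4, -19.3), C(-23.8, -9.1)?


Centroid = ((x_A+x_B+x_C)/3, (y_A+y_B+y_C)/3)
= (((-7.7)+(-16.4)+(-23.8))/3, ((-26.4)+(-19.3)+(-9.1))/3)
= (-15.9667, -18.2667)

(-15.9667, -18.2667)


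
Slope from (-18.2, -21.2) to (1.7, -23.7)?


slope = (y2-y1)/(x2-x1) = ((-23.7)-(-21.2))/(1.7-(-18.2)) = (-2.5)/19.9 = -0.1256

-0.1256


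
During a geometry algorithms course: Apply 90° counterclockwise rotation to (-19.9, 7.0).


90° CCW: (x,y) -> (-y, x)
(-19.9,7) -> (-7, -19.9)

(-7, -19.9)


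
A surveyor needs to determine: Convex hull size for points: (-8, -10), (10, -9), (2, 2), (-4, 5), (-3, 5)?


Convex hull vertices (CCW): (-8, -10), (10, -9), (2, 2), (-3, 5), (-4, 5)
Count = 5

5


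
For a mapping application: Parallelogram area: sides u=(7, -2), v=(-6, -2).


|u x v| = |7*(-2) - (-2)*(-6)|
= |(-14) - 12| = 26

26


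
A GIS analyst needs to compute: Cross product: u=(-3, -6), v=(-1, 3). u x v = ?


u x v = u_x*v_y - u_y*v_x = (-3)*3 - (-6)*(-1)
= (-9) - 6 = -15

-15


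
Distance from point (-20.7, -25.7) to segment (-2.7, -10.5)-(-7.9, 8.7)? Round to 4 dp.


Project P onto AB: t = 0 (clamped to [0,1])
Closest point on segment: (-2.7, -10.5)
Distance: 23.5593

23.5593


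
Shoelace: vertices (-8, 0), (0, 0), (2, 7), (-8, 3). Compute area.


Shoelace sum: ((-8)*0 - 0*0) + (0*7 - 2*0) + (2*3 - (-8)*7) + ((-8)*0 - (-8)*3)
= 86
Area = |86|/2 = 43

43


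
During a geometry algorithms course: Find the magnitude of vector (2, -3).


|u| = sqrt(2^2 + (-3)^2) = sqrt(13) = 3.6056

3.6056


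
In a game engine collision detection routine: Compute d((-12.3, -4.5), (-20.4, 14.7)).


dx=-8.1, dy=19.2
d^2 = (-8.1)^2 + 19.2^2 = 434.25
d = sqrt(434.25) = 20.8387

20.8387


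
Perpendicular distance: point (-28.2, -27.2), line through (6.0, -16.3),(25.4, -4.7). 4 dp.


|cross product| = 185.26
|line direction| = sqrt(510.92) = 22.6035
Distance = 185.26/sqrt(510.92) = 8.1961

8.1961
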